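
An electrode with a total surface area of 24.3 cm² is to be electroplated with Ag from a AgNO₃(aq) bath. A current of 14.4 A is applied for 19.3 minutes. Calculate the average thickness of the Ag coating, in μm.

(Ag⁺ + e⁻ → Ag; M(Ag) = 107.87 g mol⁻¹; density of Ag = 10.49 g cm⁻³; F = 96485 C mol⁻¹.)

731 μm

Q = I·t = 14.40 × 1158.0 = 16680 C; n(e⁻) = 0.1728 mol.
n(Ag) = n(e⁻)/1 = 0.1728 mol, so m = 0.1728 × 107.87 = 18.64 g.
Volume = m/ρ = 18.64 / 10.49 = 1.777 cm³.
Thickness = V/A = 1.777 / 24.3 = 0.0731 cm = 731 μm.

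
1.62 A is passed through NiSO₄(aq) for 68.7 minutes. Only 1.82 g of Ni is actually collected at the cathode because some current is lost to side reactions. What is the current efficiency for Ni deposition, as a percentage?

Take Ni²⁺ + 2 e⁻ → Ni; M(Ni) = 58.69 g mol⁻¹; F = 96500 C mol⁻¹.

Q = I·t = 1.620 × 4122.0 = 6678 C; n(e⁻) = 6678/96500 = 0.06920 mol.
Theoretical n(Ni) = n(e⁻)/2 = 0.03460 mol, i.e. m_theo = 0.03460 × 58.69 = 2.031 g.
Efficiency = m_actual / m_theo = 1.82 / 2.031 = 89.6 %.

89.6 %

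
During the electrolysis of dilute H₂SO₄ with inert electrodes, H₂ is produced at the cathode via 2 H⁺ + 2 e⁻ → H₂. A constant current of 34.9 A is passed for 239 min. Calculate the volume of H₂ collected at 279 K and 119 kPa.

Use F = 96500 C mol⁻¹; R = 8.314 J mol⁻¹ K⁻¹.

Q = I·t = 34.90 A × 14340 s = 500500 C.
n(e⁻) = Q/F = 500500 / 96500 = 5.186 mol.
2 electrons are transferred per H₂ molecule, so n(H₂) = 5.186 / 2 = 2.593 mol.
V = nRT/P = (2.593 × 8.314 × 279) / (119 × 10³ Pa) = 0.0505 m³ = 50.5 L.

50.5 L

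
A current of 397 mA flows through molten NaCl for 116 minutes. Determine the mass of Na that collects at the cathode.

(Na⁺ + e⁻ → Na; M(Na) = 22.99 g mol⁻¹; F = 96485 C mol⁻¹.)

Q = I·t = 0.3970 A × 6960.0 s = 2763 C.
n(e⁻) = Q/F = 2763 / 96485 = 0.02864 mol.
Na⁺ + e⁻ → Na, so n(Na) = n(e⁻)/1 = 0.02864 mol.
m = n·M = 0.02864 × 22.99 = 0.658 g.

0.658 g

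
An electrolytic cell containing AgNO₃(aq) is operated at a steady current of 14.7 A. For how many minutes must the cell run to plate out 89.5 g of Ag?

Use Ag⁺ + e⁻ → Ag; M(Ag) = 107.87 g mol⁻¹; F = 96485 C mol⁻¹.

90.8 min

n(Ag) = m/M = 89.5 / 107.87 = 0.8297 mol.
Each Ag atom requires 1 electron, so n(e⁻) = 1 × 0.8297 = 0.8297 mol.
Q = n(e⁻)·F = 0.8297 × 96485 = 80050 C.
t = Q/I = 80050 / 14.70 A = 5446 s = 90.8 min.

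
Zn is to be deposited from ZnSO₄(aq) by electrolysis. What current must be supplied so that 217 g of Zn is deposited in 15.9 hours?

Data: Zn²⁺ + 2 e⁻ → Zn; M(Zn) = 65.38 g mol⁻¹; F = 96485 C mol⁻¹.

n(Zn) = 217 / 65.38 = 3.319 mol.
n(e⁻) = 2 × 3.319 = 6.638 mol.
Q = n(e⁻)·F = 6.638 × 96485 = 640500 C.
I = Q/t = 640500 / 57240 s = 11.2 A.

11.2 A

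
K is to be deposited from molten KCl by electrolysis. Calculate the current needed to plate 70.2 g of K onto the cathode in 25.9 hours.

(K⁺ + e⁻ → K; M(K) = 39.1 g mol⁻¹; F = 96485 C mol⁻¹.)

n(K) = 70.2 / 39.1 = 1.795 mol.
n(e⁻) = 1 × 1.795 = 1.795 mol.
Q = n(e⁻)·F = 1.795 × 96485 = 173200 C.
I = Q/t = 173200 / 93240 s = 1.86 A.

1.86 A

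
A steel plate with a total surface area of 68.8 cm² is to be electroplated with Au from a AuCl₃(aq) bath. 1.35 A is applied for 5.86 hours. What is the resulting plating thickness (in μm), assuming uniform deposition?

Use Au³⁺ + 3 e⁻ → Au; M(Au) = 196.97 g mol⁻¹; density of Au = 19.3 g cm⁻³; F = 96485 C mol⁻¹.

Q = I·t = 1.350 × 21096 = 28480 C; n(e⁻) = 0.2952 mol.
n(Au) = n(e⁻)/3 = 0.09839 mol, so m = 0.09839 × 196.97 = 19.38 g.
Volume = m/ρ = 19.38 / 19.3 = 1.004 cm³.
Thickness = V/A = 1.004 / 68.8 = 0.0146 cm = 146 μm.

146 μm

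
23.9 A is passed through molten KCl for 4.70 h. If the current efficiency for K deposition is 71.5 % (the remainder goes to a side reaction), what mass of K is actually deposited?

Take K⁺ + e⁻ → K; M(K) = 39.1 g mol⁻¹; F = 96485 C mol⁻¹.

Q = I·t = 23.90 × 16920 = 404400 C.
n(e⁻) = 404400/96485 = 4.191 mol; theoretically n(K) = 4.191/1 = 4.191 mol, m_theo = 163.9 g.
At 71.5 % efficiency, m_actual = 0.715 × 163.9 = 117 g.

117 g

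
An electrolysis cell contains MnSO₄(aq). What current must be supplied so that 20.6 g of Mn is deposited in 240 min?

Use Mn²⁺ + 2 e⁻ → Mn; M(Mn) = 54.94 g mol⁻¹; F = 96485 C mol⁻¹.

5.02 A

n(Mn) = 20.6 / 54.94 = 0.3750 mol.
n(e⁻) = 2 × 0.3750 = 0.7499 mol.
Q = n(e⁻)·F = 0.7499 × 96485 = 72350 C.
I = Q/t = 72350 / 14400 s = 5.02 A.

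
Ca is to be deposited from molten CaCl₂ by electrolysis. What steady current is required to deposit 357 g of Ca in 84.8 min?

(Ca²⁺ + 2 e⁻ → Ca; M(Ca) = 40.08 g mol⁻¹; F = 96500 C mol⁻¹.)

338 A

n(Ca) = 357 / 40.08 = 8.907 mol.
n(e⁻) = 2 × 8.907 = 17.81 mol.
Q = n(e⁻)·F = 17.81 × 96500 = 1719000 C.
I = Q/t = 1719000 / 5088.0 s = 338 A.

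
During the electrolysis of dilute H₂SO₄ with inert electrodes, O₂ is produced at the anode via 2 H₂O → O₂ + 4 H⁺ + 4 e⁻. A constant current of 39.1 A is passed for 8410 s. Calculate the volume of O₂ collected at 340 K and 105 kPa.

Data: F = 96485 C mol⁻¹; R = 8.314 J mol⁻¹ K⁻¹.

22.9 L

Q = I·t = 39.10 A × 8410.0 s = 328800 C.
n(e⁻) = Q/F = 328800 / 96485 = 3.408 mol.
4 electrons are transferred per O₂ molecule, so n(O₂) = 3.408 / 4 = 0.8520 mol.
V = nRT/P = (0.8520 × 8.314 × 340) / (105 × 10³ Pa) = 0.0229 m³ = 22.9 L.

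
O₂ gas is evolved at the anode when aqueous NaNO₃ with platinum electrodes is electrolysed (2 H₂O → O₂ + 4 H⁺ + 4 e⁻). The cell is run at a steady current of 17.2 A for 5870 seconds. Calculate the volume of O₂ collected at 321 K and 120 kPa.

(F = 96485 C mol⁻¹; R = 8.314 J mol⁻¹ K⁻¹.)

5.82 L

Q = I·t = 17.20 A × 5870.0 s = 101000 C.
n(e⁻) = Q/F = 101000 / 96485 = 1.046 mol.
4 electrons are transferred per O₂ molecule, so n(O₂) = 1.046 / 4 = 0.2616 mol.
V = nRT/P = (0.2616 × 8.314 × 321) / (120 × 10³ Pa) = 0.00582 m³ = 5.82 L.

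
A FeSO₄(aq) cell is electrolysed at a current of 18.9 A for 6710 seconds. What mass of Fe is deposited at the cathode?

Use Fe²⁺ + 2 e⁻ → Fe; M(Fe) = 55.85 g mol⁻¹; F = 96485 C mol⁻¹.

36.7 g

Q = I·t = 18.90 A × 6710.0 s = 126800 C.
n(e⁻) = Q/F = 126800 / 96485 = 1.314 mol.
Fe²⁺ + 2 e⁻ → Fe, so n(Fe) = n(e⁻)/2 = 0.6572 mol.
m = n·M = 0.6572 × 55.85 = 36.7 g.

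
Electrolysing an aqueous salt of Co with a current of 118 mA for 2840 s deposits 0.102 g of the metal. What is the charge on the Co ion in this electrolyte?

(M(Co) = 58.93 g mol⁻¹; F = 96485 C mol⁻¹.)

+2

Q = I·t = 0.1180 A × 2840.0 s = 335.1 C, so n(e⁻) = 335.1/96485 = 0.003473 mol.
n(Co) deposited = 0.102 / 58.93 = 0.001731 mol.
Electrons per atom = n(e⁻)/n(Co) = 0.003473 / 0.001731 = 2.01 ≈ 2, so the ion is Co²⁺.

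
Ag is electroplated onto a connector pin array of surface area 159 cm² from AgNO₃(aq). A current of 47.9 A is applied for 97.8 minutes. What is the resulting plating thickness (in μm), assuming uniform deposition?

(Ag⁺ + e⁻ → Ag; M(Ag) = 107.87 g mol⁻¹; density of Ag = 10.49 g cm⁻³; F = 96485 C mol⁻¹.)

Q = I·t = 47.90 × 5868.0 = 281100 C; n(e⁻) = 2.913 mol.
n(Ag) = n(e⁻)/1 = 2.913 mol, so m = 2.913 × 107.87 = 314.2 g.
Volume = m/ρ = 314.2 / 10.49 = 29.96 cm³.
Thickness = V/A = 29.96 / 159 = 0.188 cm = 1880 μm.

1880 μm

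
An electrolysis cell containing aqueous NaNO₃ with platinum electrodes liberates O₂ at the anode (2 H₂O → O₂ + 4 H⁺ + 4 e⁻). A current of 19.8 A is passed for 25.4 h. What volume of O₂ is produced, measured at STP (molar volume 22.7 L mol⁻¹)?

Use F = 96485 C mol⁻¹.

106 L

Q = I·t = 19.80 A × 91440 s = 1811000 C.
n(e⁻) = Q/F = 1811000 / 96485 = 18.76 mol.
4 electrons are transferred per O₂ molecule, so n(O₂) = 18.76 / 4 = 4.691 mol.
V = n × V_m = 4.691 × 22.7 = 106 L.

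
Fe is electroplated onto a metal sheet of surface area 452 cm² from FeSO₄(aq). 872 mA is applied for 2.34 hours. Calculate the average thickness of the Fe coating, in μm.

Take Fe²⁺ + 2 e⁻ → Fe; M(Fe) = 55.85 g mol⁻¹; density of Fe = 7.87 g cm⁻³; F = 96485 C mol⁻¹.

5.98 μm

Q = I·t = 0.8720 × 8424.0 = 7346 C; n(e⁻) = 0.07613 mol.
n(Fe) = n(e⁻)/2 = 0.03807 mol, so m = 0.03807 × 55.85 = 2.126 g.
Volume = m/ρ = 2.126 / 7.87 = 0.2701 cm³.
Thickness = V/A = 0.2701 / 452 = 5.98 × 10⁻⁴ cm = 5.98 μm.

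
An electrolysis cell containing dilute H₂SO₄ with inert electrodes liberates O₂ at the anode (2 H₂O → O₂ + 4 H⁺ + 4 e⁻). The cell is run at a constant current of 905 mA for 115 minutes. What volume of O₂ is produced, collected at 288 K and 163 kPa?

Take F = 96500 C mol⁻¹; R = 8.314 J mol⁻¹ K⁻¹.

Q = I·t = 0.9050 A × 6900.0 s = 6244 C.
n(e⁻) = Q/F = 6244 / 96500 = 0.06471 mol.
4 electrons are transferred per O₂ molecule, so n(O₂) = 0.06471 / 4 = 0.01618 mol.
V = nRT/P = (0.01618 × 8.314 × 288) / (163 × 10³ Pa) = 2.38 × 10⁻⁴ m³ = 0.238 L.

0.238 L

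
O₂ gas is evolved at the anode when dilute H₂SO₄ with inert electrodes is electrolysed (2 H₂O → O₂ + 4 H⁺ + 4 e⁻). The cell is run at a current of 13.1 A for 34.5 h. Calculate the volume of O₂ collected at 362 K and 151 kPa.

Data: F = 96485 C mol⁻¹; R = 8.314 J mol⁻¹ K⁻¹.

84.0 L

Q = I·t = 13.10 A × 124200 s = 1627000 C.
n(e⁻) = Q/F = 1627000 / 96485 = 16.86 mol.
4 electrons are transferred per O₂ molecule, so n(O₂) = 16.86 / 4 = 4.216 mol.
V = nRT/P = (4.216 × 8.314 × 362) / (151 × 10³ Pa) = 0.0840 m³ = 84.0 L.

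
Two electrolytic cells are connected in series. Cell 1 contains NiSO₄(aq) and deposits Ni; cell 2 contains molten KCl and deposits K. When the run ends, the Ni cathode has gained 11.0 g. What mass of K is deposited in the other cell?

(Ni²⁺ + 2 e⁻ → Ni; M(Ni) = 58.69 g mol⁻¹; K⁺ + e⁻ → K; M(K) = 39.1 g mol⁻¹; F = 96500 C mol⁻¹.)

14.7 g

n(Ni) = 11.0 / 58.69 = 0.1874 mol.
Since Ni²⁺ + 2 e⁻ → Ni, n(e⁻) passed = 2 × 0.1874 = 0.3749 mol.
Cells in series carry the same charge, so the same 0.3749 mol of electrons passes through cell 2.
K⁺ + e⁻ → K, so n(K) = 0.3749 / 1 = 0.3749 mol.
m(K) = 0.3749 × 39.1 = 14.7 g.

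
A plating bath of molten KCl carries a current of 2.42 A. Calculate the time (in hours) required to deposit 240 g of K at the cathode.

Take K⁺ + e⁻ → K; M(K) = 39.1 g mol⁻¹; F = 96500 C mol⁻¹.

n(K) = m/M = 240 / 39.1 = 6.138 mol.
Each K atom requires 1 electron, so n(e⁻) = 1 × 6.138 = 6.138 mol.
Q = n(e⁻)·F = 6.138 × 96500 = 592300 C.
t = Q/I = 592300 / 2.420 A = 244800 s = 68.0 h.

68.0 h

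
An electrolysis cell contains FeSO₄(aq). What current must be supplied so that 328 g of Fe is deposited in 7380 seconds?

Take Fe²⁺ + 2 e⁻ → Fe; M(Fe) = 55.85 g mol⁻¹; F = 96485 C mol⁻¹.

154 A

n(Fe) = 328 / 55.85 = 5.873 mol.
n(e⁻) = 2 × 5.873 = 11.75 mol.
Q = n(e⁻)·F = 11.75 × 96485 = 1133000 C.
I = Q/t = 1133000 / 7380.0 s = 154 A.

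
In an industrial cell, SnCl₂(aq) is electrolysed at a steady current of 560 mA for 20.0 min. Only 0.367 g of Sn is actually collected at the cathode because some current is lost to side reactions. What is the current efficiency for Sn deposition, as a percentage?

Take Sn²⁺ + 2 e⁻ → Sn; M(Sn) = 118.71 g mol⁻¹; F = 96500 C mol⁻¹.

88.8 %

Q = I·t = 0.5600 × 1200.0 = 672.0 C; n(e⁻) = 672.0/96500 = 0.006964 mol.
Theoretical n(Sn) = n(e⁻)/2 = 0.003482 mol, i.e. m_theo = 0.003482 × 118.71 = 0.4133 g.
Efficiency = m_actual / m_theo = 0.367 / 0.4133 = 88.8 %.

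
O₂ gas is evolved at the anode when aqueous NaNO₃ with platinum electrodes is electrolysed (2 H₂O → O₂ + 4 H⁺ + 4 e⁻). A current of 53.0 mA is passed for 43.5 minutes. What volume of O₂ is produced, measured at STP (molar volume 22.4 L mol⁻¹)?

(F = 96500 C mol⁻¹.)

0.00803 L

Q = I·t = 0.05300 A × 2610.0 s = 138.3 C.
n(e⁻) = Q/F = 138.3 / 96500 = 0.001433 mol.
4 electrons are transferred per O₂ molecule, so n(O₂) = 0.001433 / 4 = 0.0003584 mol.
V = n × V_m = 0.0003584 × 22.4 = 0.00803 L.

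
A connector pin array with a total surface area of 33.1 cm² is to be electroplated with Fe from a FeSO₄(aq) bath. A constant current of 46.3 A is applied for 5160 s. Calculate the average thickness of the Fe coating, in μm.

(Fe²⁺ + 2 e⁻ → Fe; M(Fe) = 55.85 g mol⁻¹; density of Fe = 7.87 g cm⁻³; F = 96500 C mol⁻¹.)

Q = I·t = 46.30 × 5160.0 = 238900 C; n(e⁻) = 2.476 mol.
n(Fe) = n(e⁻)/2 = 1.238 mol, so m = 1.238 × 55.85 = 69.13 g.
Volume = m/ρ = 69.13 / 7.87 = 8.785 cm³.
Thickness = V/A = 8.785 / 33.1 = 0.265 cm = 2650 μm.

2650 μm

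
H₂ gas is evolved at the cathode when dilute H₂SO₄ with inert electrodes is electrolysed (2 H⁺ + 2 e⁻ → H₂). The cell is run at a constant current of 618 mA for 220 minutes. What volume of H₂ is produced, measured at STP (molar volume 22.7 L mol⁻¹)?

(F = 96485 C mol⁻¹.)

0.960 L

Q = I·t = 0.6180 A × 13200 s = 8158 C.
n(e⁻) = Q/F = 8158 / 96485 = 0.08455 mol.
2 electrons are transferred per H₂ molecule, so n(H₂) = 0.08455 / 2 = 0.04227 mol.
V = n × V_m = 0.04227 × 22.7 = 0.960 L.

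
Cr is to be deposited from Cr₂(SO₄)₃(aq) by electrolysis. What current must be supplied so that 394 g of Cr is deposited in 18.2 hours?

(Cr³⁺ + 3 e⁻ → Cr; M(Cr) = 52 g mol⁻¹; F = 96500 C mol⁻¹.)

n(Cr) = 394 / 52 = 7.577 mol.
n(e⁻) = 3 × 7.577 = 22.73 mol.
Q = n(e⁻)·F = 22.73 × 96500 = 2194000 C.
I = Q/t = 2194000 / 65520 s = 33.5 A.

33.5 A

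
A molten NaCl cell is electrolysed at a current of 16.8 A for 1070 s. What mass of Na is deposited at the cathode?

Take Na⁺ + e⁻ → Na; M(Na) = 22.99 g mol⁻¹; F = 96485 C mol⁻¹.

Q = I·t = 16.80 A × 1070.0 s = 17980 C.
n(e⁻) = Q/F = 17980 / 96485 = 0.1863 mol.
Na⁺ + e⁻ → Na, so n(Na) = n(e⁻)/1 = 0.1863 mol.
m = n·M = 0.1863 × 22.99 = 4.28 g.

4.28 g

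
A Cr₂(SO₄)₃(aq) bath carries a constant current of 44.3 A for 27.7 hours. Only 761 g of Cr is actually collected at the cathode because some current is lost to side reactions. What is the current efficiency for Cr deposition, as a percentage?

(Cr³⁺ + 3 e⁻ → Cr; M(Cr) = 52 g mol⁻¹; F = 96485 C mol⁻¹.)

95.9 %

Q = I·t = 44.30 × 99720 = 4418000 C; n(e⁻) = 4418000/96485 = 45.79 mol.
Theoretical n(Cr) = n(e⁻)/3 = 15.26 mol, i.e. m_theo = 15.26 × 52 = 793.6 g.
Efficiency = m_actual / m_theo = 761 / 793.6 = 95.9 %.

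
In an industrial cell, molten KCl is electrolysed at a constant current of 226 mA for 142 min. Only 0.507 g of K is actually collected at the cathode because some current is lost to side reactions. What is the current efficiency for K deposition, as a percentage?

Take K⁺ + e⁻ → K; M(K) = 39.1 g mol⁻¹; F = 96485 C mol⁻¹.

65.0 %

Q = I·t = 0.2260 × 8520.0 = 1926 C; n(e⁻) = 1926/96485 = 0.01996 mol.
Theoretical n(K) = n(e⁻)/1 = 0.01996 mol, i.e. m_theo = 0.01996 × 39.1 = 0.7803 g.
Efficiency = m_actual / m_theo = 0.507 / 0.7803 = 65.0 %.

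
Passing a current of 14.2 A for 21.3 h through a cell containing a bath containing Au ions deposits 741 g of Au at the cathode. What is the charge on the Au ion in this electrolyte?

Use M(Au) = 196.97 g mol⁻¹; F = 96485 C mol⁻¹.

Q = I·t = 14.20 A × 76680 s = 1089000 C, so n(e⁻) = 1089000/96485 = 11.29 mol.
n(Au) deposited = 741 / 196.97 = 3.762 mol.
Electrons per atom = n(e⁻)/n(Au) = 11.29 / 3.762 = 3.00 ≈ 3, so the ion is Au³⁺.

+3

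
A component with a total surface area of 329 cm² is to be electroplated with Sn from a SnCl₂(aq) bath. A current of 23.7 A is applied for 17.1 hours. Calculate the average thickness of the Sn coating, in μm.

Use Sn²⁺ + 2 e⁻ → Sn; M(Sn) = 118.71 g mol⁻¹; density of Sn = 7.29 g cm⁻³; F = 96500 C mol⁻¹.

3740 μm

Q = I·t = 23.70 × 61560 = 1459000 C; n(e⁻) = 15.12 mol.
n(Sn) = n(e⁻)/2 = 7.559 mol, so m = 7.559 × 118.71 = 897.4 g.
Volume = m/ρ = 897.4 / 7.29 = 123.1 cm³.
Thickness = V/A = 123.1 / 329 = 0.374 cm = 3740 μm.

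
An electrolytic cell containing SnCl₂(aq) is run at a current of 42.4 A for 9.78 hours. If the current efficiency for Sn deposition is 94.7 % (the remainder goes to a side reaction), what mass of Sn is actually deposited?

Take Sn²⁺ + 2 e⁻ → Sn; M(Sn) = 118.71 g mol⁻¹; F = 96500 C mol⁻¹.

Q = I·t = 42.40 × 35208 = 1493000 C.
n(e⁻) = 1493000/96500 = 15.47 mol; theoretically n(Sn) = 15.47/2 = 7.735 mol, m_theo = 918.2 g.
At 94.7 % efficiency, m_actual = 0.947 × 918.2 = 870 g.

870 g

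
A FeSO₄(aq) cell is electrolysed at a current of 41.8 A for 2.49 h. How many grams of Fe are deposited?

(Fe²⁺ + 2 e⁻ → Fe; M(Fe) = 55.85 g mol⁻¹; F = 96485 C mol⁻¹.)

108 g

Q = I·t = 41.80 A × 8964.0 s = 374700 C.
n(e⁻) = Q/F = 374700 / 96485 = 3.883 mol.
Fe²⁺ + 2 e⁻ → Fe, so n(Fe) = n(e⁻)/2 = 1.942 mol.
m = n·M = 1.942 × 55.85 = 108 g.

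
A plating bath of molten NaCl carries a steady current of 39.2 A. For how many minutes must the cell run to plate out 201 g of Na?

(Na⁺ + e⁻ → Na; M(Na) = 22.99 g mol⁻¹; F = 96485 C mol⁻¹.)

n(Na) = m/M = 201 / 22.99 = 8.743 mol.
Each Na atom requires 1 electron, so n(e⁻) = 1 × 8.743 = 8.743 mol.
Q = n(e⁻)·F = 8.743 × 96485 = 843600 C.
t = Q/I = 843600 / 39.20 A = 21520 s = 359 min.

359 min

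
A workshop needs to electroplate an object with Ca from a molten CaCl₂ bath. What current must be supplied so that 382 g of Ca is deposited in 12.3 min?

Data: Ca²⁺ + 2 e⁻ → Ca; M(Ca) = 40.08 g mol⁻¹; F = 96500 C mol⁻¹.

n(Ca) = 382 / 40.08 = 9.531 mol.
n(e⁻) = 2 × 9.531 = 19.06 mol.
Q = n(e⁻)·F = 19.06 × 96500 = 1839000 C.
I = Q/t = 1839000 / 738.00 s = 2490 A.

2490 A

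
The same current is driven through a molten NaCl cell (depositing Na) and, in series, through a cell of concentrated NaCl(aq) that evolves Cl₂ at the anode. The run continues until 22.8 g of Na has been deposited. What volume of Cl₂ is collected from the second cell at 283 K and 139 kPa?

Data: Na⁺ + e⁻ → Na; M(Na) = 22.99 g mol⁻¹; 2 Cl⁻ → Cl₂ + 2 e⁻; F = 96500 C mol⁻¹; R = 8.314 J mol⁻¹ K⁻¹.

n(Na) = 22.8 / 22.99 = 0.9917 mol, so n(e⁻) = 1 × 0.9917 = 0.9917 mol.
The cells are in series, so the same 0.9917 mol of electrons passes through the second cell.
2 Cl⁻ → Cl₂ + 2 e⁻ — 2 mol e⁻ per mol Cl₂, so n(Cl₂) = 0.9917/2 = 0.4959 mol.
V = nRT/P = (0.4959 × 8.314 × 283) / (139 × 10³) = 0.00839 m³ = 8.39 L.

8.39 L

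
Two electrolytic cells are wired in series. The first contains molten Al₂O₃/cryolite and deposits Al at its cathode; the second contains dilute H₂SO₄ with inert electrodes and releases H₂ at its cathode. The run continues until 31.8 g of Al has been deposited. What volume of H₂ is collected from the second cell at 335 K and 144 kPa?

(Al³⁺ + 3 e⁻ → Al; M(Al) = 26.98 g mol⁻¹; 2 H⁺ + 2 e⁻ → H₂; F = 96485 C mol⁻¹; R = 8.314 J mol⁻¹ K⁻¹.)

n(Al) = 31.8 / 26.98 = 1.179 mol, so n(e⁻) = 3 × 1.179 = 3.536 mol.
The cells are in series, so the same 3.536 mol of electrons passes through the second cell.
2 H⁺ + 2 e⁻ → H₂ — 2 mol e⁻ per mol H₂, so n(H₂) = 3.536/2 = 1.768 mol.
V = nRT/P = (1.768 × 8.314 × 335) / (144 × 10³) = 0.0342 m³ = 34.2 L.

34.2 L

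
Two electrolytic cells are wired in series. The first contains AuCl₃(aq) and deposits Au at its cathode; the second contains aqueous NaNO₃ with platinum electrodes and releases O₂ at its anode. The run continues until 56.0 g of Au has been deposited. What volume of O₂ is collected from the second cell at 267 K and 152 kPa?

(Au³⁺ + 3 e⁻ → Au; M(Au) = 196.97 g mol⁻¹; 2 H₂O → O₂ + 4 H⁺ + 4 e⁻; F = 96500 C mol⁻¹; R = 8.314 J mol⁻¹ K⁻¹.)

3.11 L

n(Au) = 56.0 / 196.97 = 0.2843 mol, so n(e⁻) = 3 × 0.2843 = 0.8529 mol.
The cells are in series, so the same 0.8529 mol of electrons passes through the second cell.
2 H₂O → O₂ + 4 H⁺ + 4 e⁻ — 4 mol e⁻ per mol O₂, so n(O₂) = 0.8529/4 = 0.2132 mol.
V = nRT/P = (0.2132 × 8.314 × 267) / (152 × 10³) = 0.00311 m³ = 3.11 L.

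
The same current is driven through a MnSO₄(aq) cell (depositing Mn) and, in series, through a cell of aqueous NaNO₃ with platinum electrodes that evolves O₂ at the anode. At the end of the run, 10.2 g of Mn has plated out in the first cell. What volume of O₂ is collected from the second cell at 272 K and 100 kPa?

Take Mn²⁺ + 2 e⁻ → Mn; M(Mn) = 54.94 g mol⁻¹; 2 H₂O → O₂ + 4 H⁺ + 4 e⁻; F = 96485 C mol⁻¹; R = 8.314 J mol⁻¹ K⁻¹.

2.10 L

n(Mn) = 10.2 / 54.94 = 0.1857 mol, so n(e⁻) = 2 × 0.1857 = 0.3713 mol.
The cells are in series, so the same 0.3713 mol of electrons passes through the second cell.
2 H₂O → O₂ + 4 H⁺ + 4 e⁻ — 4 mol e⁻ per mol O₂, so n(O₂) = 0.3713/4 = 0.09283 mol.
V = nRT/P = (0.09283 × 8.314 × 272) / (100 × 10³) = 0.00210 m³ = 2.10 L.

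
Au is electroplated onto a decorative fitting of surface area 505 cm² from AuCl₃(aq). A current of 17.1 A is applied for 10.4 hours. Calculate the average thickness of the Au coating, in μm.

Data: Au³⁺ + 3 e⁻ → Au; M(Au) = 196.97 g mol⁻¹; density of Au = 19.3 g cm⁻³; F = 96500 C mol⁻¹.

447 μm

Q = I·t = 17.10 × 37440 = 640200 C; n(e⁻) = 6.634 mol.
n(Au) = n(e⁻)/3 = 2.211 mol, so m = 2.211 × 196.97 = 435.6 g.
Volume = m/ρ = 435.6 / 19.3 = 22.57 cm³.
Thickness = V/A = 22.57 / 505 = 0.0447 cm = 447 μm.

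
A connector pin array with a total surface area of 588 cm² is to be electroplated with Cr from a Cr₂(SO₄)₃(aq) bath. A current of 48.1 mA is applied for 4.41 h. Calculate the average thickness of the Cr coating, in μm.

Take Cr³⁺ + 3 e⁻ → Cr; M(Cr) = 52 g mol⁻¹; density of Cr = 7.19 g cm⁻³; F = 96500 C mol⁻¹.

0.324 μm

Q = I·t = 0.04810 × 15876 = 763.6 C; n(e⁻) = 0.007913 mol.
n(Cr) = n(e⁻)/3 = 0.002638 mol, so m = 0.002638 × 52 = 0.1372 g.
Volume = m/ρ = 0.1372 / 7.19 = 0.01908 cm³.
Thickness = V/A = 0.01908 / 588 = 3.24 × 10⁻⁵ cm = 0.324 μm.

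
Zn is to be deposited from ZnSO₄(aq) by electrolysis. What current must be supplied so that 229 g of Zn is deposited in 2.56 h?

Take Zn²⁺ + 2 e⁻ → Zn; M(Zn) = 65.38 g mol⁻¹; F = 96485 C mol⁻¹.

n(Zn) = 229 / 65.38 = 3.503 mol.
n(e⁻) = 2 × 3.503 = 7.005 mol.
Q = n(e⁻)·F = 7.005 × 96485 = 675900 C.
I = Q/t = 675900 / 9216.0 s = 73.3 A.

73.3 A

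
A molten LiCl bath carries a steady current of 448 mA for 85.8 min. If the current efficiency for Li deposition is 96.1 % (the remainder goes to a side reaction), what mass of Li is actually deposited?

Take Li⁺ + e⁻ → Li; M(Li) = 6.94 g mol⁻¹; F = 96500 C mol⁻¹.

Q = I·t = 0.4480 × 5148.0 = 2306 C.
n(e⁻) = 2306/96500 = 0.02390 mol; theoretically n(Li) = 0.02390/1 = 0.02390 mol, m_theo = 0.1659 g.
At 96.1 % efficiency, m_actual = 0.961 × 0.1659 = 0.159 g.

0.159 g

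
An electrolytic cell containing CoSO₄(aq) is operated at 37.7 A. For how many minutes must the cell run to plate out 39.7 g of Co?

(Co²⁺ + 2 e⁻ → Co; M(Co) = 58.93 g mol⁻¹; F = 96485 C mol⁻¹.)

n(Co) = m/M = 39.7 / 58.93 = 0.6737 mol.
Each Co atom requires 2 electrons, so n(e⁻) = 2 × 0.6737 = 1.347 mol.
Q = n(e⁻)·F = 1.347 × 96485 = 130000 C.
t = Q/I = 130000 / 37.70 A = 3448 s = 57.5 min.

57.5 min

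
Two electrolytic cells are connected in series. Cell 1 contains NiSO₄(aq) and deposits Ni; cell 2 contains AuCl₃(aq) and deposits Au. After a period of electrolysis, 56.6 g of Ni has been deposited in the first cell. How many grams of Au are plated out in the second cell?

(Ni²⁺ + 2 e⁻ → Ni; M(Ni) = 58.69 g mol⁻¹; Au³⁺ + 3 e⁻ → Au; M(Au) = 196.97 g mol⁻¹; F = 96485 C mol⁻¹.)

n(Ni) = 56.6 / 58.69 = 0.9644 mol.
Since Ni²⁺ + 2 e⁻ → Ni, n(e⁻) passed = 2 × 0.9644 = 1.929 mol.
Cells in series carry the same charge, so the same 1.929 mol of electrons passes through cell 2.
Au³⁺ + 3 e⁻ → Au, so n(Au) = 1.929 / 3 = 0.6429 mol.
m(Au) = 0.6429 × 196.97 = 127 g.

127 g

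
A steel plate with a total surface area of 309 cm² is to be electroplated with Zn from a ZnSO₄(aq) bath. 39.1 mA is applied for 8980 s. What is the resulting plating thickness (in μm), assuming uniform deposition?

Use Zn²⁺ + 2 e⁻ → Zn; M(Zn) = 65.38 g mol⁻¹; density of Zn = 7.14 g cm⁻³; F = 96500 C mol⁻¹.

0.539 μm

Q = I·t = 0.03910 × 8980.0 = 351.1 C; n(e⁻) = 0.003639 mol.
n(Zn) = n(e⁻)/2 = 0.001819 mol, so m = 0.001819 × 65.38 = 0.1189 g.
Volume = m/ρ = 0.1189 / 7.14 = 0.01666 cm³.
Thickness = V/A = 0.01666 / 309 = 5.39 × 10⁻⁵ cm = 0.539 μm.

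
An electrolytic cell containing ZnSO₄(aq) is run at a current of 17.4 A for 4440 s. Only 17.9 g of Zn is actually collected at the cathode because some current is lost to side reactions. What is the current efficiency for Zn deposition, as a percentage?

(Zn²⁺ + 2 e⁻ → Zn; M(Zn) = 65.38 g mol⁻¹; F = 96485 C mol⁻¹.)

Q = I·t = 17.40 × 4440.0 = 77260 C; n(e⁻) = 77260/96485 = 0.8007 mol.
Theoretical n(Zn) = n(e⁻)/2 = 0.4004 mol, i.e. m_theo = 0.4004 × 65.38 = 26.18 g.
Efficiency = m_actual / m_theo = 17.9 / 26.18 = 68.4 %.

68.4 %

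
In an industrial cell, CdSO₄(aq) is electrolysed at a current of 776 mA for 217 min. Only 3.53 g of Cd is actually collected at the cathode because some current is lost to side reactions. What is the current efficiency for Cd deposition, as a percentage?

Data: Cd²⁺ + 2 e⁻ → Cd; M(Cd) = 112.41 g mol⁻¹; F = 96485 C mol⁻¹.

Q = I·t = 0.7760 × 13020 = 10100 C; n(e⁻) = 10100/96485 = 0.1047 mol.
Theoretical n(Cd) = n(e⁻)/2 = 0.05236 mol, i.e. m_theo = 0.05236 × 112.41 = 5.886 g.
Efficiency = m_actual / m_theo = 3.53 / 5.886 = 60.0 %.

60.0 %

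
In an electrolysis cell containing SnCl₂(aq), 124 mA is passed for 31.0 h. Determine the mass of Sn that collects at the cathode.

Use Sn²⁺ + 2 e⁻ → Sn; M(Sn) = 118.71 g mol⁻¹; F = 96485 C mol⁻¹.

Q = I·t = 0.1240 A × 111600 s = 13840 C.
n(e⁻) = Q/F = 13840 / 96485 = 0.1434 mol.
Sn²⁺ + 2 e⁻ → Sn, so n(Sn) = n(e⁻)/2 = 0.07171 mol.
m = n·M = 0.07171 × 118.71 = 8.51 g.

8.51 g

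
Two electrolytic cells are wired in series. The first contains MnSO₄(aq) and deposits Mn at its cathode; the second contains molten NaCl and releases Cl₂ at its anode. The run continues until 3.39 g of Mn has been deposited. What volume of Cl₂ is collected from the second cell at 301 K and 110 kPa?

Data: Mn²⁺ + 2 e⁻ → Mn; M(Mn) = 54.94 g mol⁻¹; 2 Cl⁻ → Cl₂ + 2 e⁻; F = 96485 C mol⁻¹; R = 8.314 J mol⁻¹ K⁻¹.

1.40 L

n(Mn) = 3.39 / 54.94 = 0.06170 mol, so n(e⁻) = 2 × 0.06170 = 0.1234 mol.
The cells are in series, so the same 0.1234 mol of electrons passes through the second cell.
2 Cl⁻ → Cl₂ + 2 e⁻ — 2 mol e⁻ per mol Cl₂, so n(Cl₂) = 0.1234/2 = 0.06170 mol.
V = nRT/P = (0.06170 × 8.314 × 301) / (110 × 10³) = 0.00140 m³ = 1.40 L.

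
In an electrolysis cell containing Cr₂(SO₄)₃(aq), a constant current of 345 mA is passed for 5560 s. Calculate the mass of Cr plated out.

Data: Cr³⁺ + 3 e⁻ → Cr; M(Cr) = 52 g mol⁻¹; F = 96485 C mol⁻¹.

0.345 g

Q = I·t = 0.3450 A × 5560.0 s = 1918 C.
n(e⁻) = Q/F = 1918 / 96485 = 0.01988 mol.
Cr³⁺ + 3 e⁻ → Cr, so n(Cr) = n(e⁻)/3 = 0.006627 mol.
m = n·M = 0.006627 × 52 = 0.345 g.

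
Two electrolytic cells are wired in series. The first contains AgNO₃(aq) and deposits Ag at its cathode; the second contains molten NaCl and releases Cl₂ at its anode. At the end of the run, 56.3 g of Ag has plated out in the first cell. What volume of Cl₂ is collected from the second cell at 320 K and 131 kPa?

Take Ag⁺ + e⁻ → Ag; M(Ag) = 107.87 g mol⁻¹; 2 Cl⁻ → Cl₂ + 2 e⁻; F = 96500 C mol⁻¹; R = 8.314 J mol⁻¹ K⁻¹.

n(Ag) = 56.3 / 107.87 = 0.5219 mol, so n(e⁻) = 1 × 0.5219 = 0.5219 mol.
The cells are in series, so the same 0.5219 mol of electrons passes through the second cell.
2 Cl⁻ → Cl₂ + 2 e⁻ — 2 mol e⁻ per mol Cl₂, so n(Cl₂) = 0.5219/2 = 0.2610 mol.
V = nRT/P = (0.2610 × 8.314 × 320) / (131 × 10³) = 0.00530 m³ = 5.30 L.

5.30 L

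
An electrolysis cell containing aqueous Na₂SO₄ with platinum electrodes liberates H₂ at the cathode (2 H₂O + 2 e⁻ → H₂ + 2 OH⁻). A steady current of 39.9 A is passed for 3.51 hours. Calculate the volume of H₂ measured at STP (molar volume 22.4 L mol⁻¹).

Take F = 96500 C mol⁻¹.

58.5 L

Q = I·t = 39.90 A × 12636 s = 504200 C.
n(e⁻) = Q/F = 504200 / 96500 = 5.225 mol.
2 electrons are transferred per H₂ molecule, so n(H₂) = 5.225 / 2 = 2.612 mol.
V = n × V_m = 2.612 × 22.4 = 58.5 L.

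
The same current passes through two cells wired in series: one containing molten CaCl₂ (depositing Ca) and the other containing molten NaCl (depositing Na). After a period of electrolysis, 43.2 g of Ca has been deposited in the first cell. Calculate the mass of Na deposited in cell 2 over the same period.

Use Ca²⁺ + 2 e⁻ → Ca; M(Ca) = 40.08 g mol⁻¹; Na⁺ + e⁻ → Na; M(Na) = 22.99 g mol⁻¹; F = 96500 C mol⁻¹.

n(Ca) = 43.2 / 40.08 = 1.078 mol.
Since Ca²⁺ + 2 e⁻ → Ca, n(e⁻) passed = 2 × 1.078 = 2.156 mol.
Cells in series carry the same charge, so the same 2.156 mol of electrons passes through cell 2.
Na⁺ + e⁻ → Na, so n(Na) = 2.156 / 1 = 2.156 mol.
m(Na) = 2.156 × 22.99 = 49.6 g.

49.6 g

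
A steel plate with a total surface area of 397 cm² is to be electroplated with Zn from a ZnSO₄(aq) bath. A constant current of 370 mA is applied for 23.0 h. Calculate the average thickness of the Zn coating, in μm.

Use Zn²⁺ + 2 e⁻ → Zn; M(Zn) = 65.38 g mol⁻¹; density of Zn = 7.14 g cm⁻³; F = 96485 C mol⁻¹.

Q = I·t = 0.3700 × 82800 = 30640 C; n(e⁻) = 0.3175 mol.
n(Zn) = n(e⁻)/2 = 0.1588 mol, so m = 0.1588 × 65.38 = 10.38 g.
Volume = m/ρ = 10.38 / 7.14 = 1.454 cm³.
Thickness = V/A = 1.454 / 397 = 0.00366 cm = 36.6 μm.

36.6 μm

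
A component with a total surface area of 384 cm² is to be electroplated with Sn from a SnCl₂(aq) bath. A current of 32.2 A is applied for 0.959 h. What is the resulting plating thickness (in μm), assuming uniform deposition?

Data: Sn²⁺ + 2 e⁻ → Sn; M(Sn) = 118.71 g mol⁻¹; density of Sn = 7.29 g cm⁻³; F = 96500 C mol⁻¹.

244 μm

Q = I·t = 32.20 × 3452.4 = 111200 C; n(e⁻) = 1.152 mol.
n(Sn) = n(e⁻)/2 = 0.5760 mol, so m = 0.5760 × 118.71 = 68.38 g.
Volume = m/ρ = 68.38 / 7.29 = 9.379 cm³.
Thickness = V/A = 9.379 / 384 = 0.0244 cm = 244 μm.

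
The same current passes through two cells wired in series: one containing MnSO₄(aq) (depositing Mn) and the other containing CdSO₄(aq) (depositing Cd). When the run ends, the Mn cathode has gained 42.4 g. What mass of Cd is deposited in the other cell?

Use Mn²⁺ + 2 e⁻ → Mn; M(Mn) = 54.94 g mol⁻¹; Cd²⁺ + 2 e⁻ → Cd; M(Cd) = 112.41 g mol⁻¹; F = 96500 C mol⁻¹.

n(Mn) = 42.4 / 54.94 = 0.7718 mol.
Since Mn²⁺ + 2 e⁻ → Mn, n(e⁻) passed = 2 × 0.7718 = 1.544 mol.
Cells in series carry the same charge, so the same 1.544 mol of electrons passes through cell 2.
Cd²⁺ + 2 e⁻ → Cd, so n(Cd) = 1.544 / 2 = 0.7718 mol.
m(Cd) = 0.7718 × 112.41 = 86.8 g.

86.8 g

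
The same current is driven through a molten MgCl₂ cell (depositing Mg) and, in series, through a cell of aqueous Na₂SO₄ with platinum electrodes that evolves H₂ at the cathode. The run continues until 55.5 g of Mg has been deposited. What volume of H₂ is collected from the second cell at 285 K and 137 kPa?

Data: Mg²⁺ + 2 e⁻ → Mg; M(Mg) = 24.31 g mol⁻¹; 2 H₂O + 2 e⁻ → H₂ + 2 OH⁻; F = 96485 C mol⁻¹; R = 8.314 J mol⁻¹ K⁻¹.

n(Mg) = 55.5 / 24.31 = 2.283 mol, so n(e⁻) = 2 × 2.283 = 4.566 mol.
The cells are in series, so the same 4.566 mol of electrons passes through the second cell.
2 H₂O + 2 e⁻ → H₂ + 2 OH⁻ — 2 mol e⁻ per mol H₂, so n(H₂) = 4.566/2 = 2.283 mol.
V = nRT/P = (2.283 × 8.314 × 285) / (137 × 10³) = 0.0395 m³ = 39.5 L.

39.5 L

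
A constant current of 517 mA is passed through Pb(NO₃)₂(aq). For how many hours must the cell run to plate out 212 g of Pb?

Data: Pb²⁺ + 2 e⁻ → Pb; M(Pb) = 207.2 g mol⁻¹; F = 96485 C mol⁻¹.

n(Pb) = m/M = 212 / 207.2 = 1.023 mol.
Each Pb atom requires 2 electrons, so n(e⁻) = 2 × 1.023 = 2.046 mol.
Q = n(e⁻)·F = 2.046 × 96485 = 197400 C.
t = Q/I = 197400 / 0.5170 A = 381900 s = 106 h.

106 h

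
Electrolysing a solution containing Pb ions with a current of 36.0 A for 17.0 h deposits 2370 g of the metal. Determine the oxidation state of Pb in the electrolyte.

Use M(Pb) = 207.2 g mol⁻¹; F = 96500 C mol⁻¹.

+2

Q = I·t = 36.00 A × 61200 s = 2203000 C, so n(e⁻) = 2203000/96500 = 22.83 mol.
n(Pb) deposited = 2370 / 207.2 = 11.44 mol.
Electrons per atom = n(e⁻)/n(Pb) = 22.83 / 11.44 = 2.00 ≈ 2, so the ion is Pb²⁺.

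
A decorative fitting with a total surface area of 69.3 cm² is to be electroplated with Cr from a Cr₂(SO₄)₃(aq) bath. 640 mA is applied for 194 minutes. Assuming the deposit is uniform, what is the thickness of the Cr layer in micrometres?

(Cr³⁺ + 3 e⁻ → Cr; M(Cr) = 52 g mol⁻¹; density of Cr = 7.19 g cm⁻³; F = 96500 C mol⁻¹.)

26.9 μm

Q = I·t = 0.6400 × 11640 = 7450 C; n(e⁻) = 0.07720 mol.
n(Cr) = n(e⁻)/3 = 0.02573 mol, so m = 0.02573 × 52 = 1.338 g.
Volume = m/ρ = 1.338 / 7.19 = 0.1861 cm³.
Thickness = V/A = 0.1861 / 69.3 = 0.00269 cm = 26.9 μm.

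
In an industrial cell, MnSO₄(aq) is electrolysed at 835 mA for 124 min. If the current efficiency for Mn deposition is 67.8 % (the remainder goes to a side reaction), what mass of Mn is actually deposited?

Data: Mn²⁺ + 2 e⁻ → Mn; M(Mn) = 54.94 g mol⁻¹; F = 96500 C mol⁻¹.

Q = I·t = 0.8350 × 7440.0 = 6212 C.
n(e⁻) = 6212/96500 = 0.06438 mol; theoretically n(Mn) = 0.06438/2 = 0.03219 mol, m_theo = 1.768 g.
At 67.8 % efficiency, m_actual = 0.678 × 1.768 = 1.20 g.

1.20 g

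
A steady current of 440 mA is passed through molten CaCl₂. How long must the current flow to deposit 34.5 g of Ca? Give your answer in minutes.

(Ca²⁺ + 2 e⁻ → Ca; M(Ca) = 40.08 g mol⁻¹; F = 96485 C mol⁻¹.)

6290 min

n(Ca) = m/M = 34.5 / 40.08 = 0.8608 mol.
Each Ca atom requires 2 electrons, so n(e⁻) = 2 × 0.8608 = 1.722 mol.
Q = n(e⁻)·F = 1.722 × 96485 = 166100 C.
t = Q/I = 166100 / 0.4400 A = 377500 s = 6290 min.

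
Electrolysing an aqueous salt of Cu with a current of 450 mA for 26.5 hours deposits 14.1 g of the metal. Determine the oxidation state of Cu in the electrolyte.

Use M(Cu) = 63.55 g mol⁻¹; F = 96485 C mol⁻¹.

Q = I·t = 0.4500 A × 95400 s = 42930 C, so n(e⁻) = 42930/96485 = 0.4449 mol.
n(Cu) deposited = 14.1 / 63.55 = 0.2219 mol.
Electrons per atom = n(e⁻)/n(Cu) = 0.4449 / 0.2219 = 2.01 ≈ 2, so the ion is Cu²⁺.

+2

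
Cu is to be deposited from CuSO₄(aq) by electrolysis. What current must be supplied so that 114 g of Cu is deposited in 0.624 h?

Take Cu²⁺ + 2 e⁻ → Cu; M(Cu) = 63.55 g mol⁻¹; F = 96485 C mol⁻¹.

154 A

n(Cu) = 114 / 63.55 = 1.794 mol.
n(e⁻) = 2 × 1.794 = 3.588 mol.
Q = n(e⁻)·F = 3.588 × 96485 = 346200 C.
I = Q/t = 346200 / 2246.4 s = 154 A.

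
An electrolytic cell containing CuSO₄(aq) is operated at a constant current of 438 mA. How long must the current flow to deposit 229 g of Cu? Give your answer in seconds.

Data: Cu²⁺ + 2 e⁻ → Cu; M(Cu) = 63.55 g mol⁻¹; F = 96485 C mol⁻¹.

1.59 × 10⁶ s

n(Cu) = m/M = 229 / 63.55 = 3.603 mol.
Each Cu atom requires 2 electrons, so n(e⁻) = 2 × 3.603 = 7.207 mol.
Q = n(e⁻)·F = 7.207 × 96485 = 695400 C.
t = Q/I = 695400 / 0.4380 A = 1588000 s.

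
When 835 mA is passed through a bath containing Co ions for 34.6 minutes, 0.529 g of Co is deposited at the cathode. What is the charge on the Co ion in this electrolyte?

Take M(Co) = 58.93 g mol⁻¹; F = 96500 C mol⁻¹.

+2

Q = I·t = 0.8350 A × 2076.0 s = 1733 C, so n(e⁻) = 1733/96500 = 0.01796 mol.
n(Co) deposited = 0.529 / 58.93 = 0.008977 mol.
Electrons per atom = n(e⁻)/n(Co) = 0.01796 / 0.008977 = 2.00 ≈ 2, so the ion is Co²⁺.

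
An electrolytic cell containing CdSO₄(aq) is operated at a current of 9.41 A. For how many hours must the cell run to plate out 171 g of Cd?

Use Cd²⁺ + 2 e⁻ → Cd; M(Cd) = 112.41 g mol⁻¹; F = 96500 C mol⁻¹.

n(Cd) = m/M = 171 / 112.41 = 1.521 mol.
Each Cd atom requires 2 electrons, so n(e⁻) = 2 × 1.521 = 3.042 mol.
Q = n(e⁻)·F = 3.042 × 96500 = 293600 C.
t = Q/I = 293600 / 9.410 A = 31200 s = 8.67 h.

8.67 h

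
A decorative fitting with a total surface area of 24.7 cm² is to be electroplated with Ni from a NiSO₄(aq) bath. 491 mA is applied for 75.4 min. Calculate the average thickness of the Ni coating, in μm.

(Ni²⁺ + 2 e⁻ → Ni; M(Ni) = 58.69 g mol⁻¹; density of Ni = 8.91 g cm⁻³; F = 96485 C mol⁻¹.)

30.7 μm

Q = I·t = 0.4910 × 4524.0 = 2221 C; n(e⁻) = 0.02302 mol.
n(Ni) = n(e⁻)/2 = 0.01151 mol, so m = 0.01151 × 58.69 = 0.6756 g.
Volume = m/ρ = 0.6756 / 8.91 = 0.07582 cm³.
Thickness = V/A = 0.07582 / 24.7 = 0.00307 cm = 30.7 μm.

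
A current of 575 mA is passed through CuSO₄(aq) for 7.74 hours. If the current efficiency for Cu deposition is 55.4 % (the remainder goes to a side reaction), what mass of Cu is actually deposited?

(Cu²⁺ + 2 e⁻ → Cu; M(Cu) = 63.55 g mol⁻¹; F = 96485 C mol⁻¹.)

2.92 g

Q = I·t = 0.5750 × 27864 = 16020 C.
n(e⁻) = 16020/96485 = 0.1661 mol; theoretically n(Cu) = 0.1661/2 = 0.08303 mol, m_theo = 5.276 g.
At 55.4 % efficiency, m_actual = 0.554 × 5.276 = 2.92 g.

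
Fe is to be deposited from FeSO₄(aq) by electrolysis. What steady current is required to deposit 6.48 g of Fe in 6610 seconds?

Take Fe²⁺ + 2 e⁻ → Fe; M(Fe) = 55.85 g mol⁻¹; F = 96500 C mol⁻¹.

3.39 A

n(Fe) = 6.48 / 55.85 = 0.1160 mol.
n(e⁻) = 2 × 0.1160 = 0.2321 mol.
Q = n(e⁻)·F = 0.2321 × 96500 = 22390 C.
I = Q/t = 22390 / 6610.0 s = 3.39 A.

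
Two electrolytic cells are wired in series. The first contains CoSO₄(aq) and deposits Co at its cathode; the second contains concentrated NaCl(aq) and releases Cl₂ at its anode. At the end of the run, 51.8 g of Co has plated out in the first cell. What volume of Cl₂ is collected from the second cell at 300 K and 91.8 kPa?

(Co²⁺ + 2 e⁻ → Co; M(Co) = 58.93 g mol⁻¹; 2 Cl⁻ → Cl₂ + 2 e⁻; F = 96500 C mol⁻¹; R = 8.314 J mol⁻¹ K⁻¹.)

n(Co) = 51.8 / 58.93 = 0.8790 mol, so n(e⁻) = 2 × 0.8790 = 1.758 mol.
The cells are in series, so the same 1.758 mol of electrons passes through the second cell.
2 Cl⁻ → Cl₂ + 2 e⁻ — 2 mol e⁻ per mol Cl₂, so n(Cl₂) = 1.758/2 = 0.8790 mol.
V = nRT/P = (0.8790 × 8.314 × 300) / (91.8 × 10³) = 0.0239 m³ = 23.9 L.

23.9 L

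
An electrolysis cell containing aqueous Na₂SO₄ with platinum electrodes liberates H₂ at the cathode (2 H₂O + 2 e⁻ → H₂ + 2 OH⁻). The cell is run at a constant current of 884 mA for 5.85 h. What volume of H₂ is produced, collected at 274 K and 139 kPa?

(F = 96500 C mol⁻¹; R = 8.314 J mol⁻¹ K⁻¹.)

1.58 L

Q = I·t = 0.8840 A × 21060 s = 18620 C.
n(e⁻) = Q/F = 18620 / 96500 = 0.1929 mol.
2 electrons are transferred per H₂ molecule, so n(H₂) = 0.1929 / 2 = 0.09646 mol.
V = nRT/P = (0.09646 × 8.314 × 274) / (139 × 10³ Pa) = 0.00158 m³ = 1.58 L.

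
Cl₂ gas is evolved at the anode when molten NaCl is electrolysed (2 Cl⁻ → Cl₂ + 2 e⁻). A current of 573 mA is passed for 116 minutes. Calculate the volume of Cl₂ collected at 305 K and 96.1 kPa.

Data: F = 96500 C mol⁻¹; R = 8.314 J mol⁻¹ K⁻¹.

Q = I·t = 0.5730 A × 6960.0 s = 3988 C.
n(e⁻) = Q/F = 3988 / 96500 = 0.04133 mol.
2 electrons are transferred per Cl₂ molecule, so n(Cl₂) = 0.04133 / 2 = 0.02066 mol.
V = nRT/P = (0.02066 × 8.314 × 305) / (96.1 × 10³ Pa) = 5.45 × 10⁻⁴ m³ = 0.545 L.

0.545 L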